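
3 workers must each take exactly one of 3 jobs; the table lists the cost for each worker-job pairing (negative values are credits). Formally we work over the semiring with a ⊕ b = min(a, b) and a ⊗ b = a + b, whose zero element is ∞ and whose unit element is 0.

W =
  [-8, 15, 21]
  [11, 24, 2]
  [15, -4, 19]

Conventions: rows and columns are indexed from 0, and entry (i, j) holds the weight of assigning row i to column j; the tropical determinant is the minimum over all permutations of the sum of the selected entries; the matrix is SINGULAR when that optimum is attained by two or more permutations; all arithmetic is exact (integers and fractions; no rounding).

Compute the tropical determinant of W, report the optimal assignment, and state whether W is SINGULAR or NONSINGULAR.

σ = (0, 1, 2): (-8) + 24 + 19 = 35
σ = (0, 2, 1): (-8) + 2 + (-4) = -10
σ = (1, 0, 2): 15 + 11 + 19 = 45
σ = (1, 2, 0): 15 + 2 + 15 = 32
σ = (2, 0, 1): 21 + 11 + (-4) = 28
σ = (2, 1, 0): 21 + 24 + 15 = 60
Optimal value attained by: σ = (0, 2, 1).
Answer: det⊕(W) = -10; verdict: NONSINGULAR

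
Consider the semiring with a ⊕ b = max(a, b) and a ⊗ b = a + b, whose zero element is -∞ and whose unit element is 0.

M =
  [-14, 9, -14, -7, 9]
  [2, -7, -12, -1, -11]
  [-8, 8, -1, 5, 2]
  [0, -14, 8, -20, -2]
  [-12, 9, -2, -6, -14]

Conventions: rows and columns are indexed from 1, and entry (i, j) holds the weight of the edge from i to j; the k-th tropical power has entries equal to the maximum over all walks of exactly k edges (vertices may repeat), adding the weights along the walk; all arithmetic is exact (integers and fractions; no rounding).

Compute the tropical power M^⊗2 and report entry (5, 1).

M^⊗2:
  [11, 18, 7, 8, -2]
  [-1, 11, 7, -5, 11]
  [10, 11, 13, 7, 3]
  [0, 16, 7, 13, 10]
  [11, 6, 2, 8, 0]
Key observation: the optimum is the walk 5->2->1, with weight 9 + 2 = 11.
Optimal value attained by: walk 5->2->1.
Answer: (M^⊗2)[5][1] = 11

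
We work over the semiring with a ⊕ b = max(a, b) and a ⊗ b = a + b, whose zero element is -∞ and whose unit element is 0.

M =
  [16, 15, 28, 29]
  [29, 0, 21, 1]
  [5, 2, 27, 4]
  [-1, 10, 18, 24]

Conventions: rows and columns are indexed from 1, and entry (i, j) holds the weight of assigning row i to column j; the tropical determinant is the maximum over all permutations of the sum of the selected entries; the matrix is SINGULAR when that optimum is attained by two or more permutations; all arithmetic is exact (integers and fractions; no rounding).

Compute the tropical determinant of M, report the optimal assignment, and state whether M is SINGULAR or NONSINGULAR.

σ = (1, 2, 3, 4): 16 + 0 + 27 + 24 = 67
σ = (1, 2, 4, 3): 16 + 0 + 4 + 18 = 38
σ = (1, 3, 2, 4): 16 + 21 + 2 + 24 = 63
σ = (1, 3, 4, 2): 16 + 21 + 4 + 10 = 51
σ = (1, 4, 2, 3): 16 + 1 + 2 + 18 = 37
σ = (1, 4, 3, 2): 16 + 1 + 27 + 10 = 54
σ = (2, 1, 3, 4): 15 + 29 + 27 + 24 = 95
σ = (2, 1, 4, 3): 15 + 29 + 4 + 18 = 66
σ = (2, 3, 1, 4): 15 + 21 + 5 + 24 = 65
σ = (2, 3, 4, 1): 15 + 21 + 4 + (-1) = 39
σ = (2, 4, 1, 3): 15 + 1 + 5 + 18 = 39
σ = (2, 4, 3, 1): 15 + 1 + 27 + (-1) = 42
σ = (3, 1, 2, 4): 28 + 29 + 2 + 24 = 83
σ = (3, 1, 4, 2): 28 + 29 + 4 + 10 = 71
σ = (3, 2, 1, 4): 28 + 0 + 5 + 24 = 57
σ = (3, 2, 4, 1): 28 + 0 + 4 + (-1) = 31
σ = (3, 4, 1, 2): 28 + 1 + 5 + 10 = 44
σ = (3, 4, 2, 1): 28 + 1 + 2 + (-1) = 30
σ = (4, 1, 2, 3): 29 + 29 + 2 + 18 = 78
σ = (4, 1, 3, 2): 29 + 29 + 27 + 10 = 95
σ = (4, 2, 1, 3): 29 + 0 + 5 + 18 = 52
σ = (4, 2, 3, 1): 29 + 0 + 27 + (-1) = 55
σ = (4, 3, 1, 2): 29 + 21 + 5 + 10 = 65
σ = (4, 3, 2, 1): 29 + 21 + 2 + (-1) = 51
Optimal value attained by: σ = (2, 1, 3, 4).
Answer: det⊕(M) = 95; verdict: SINGULAR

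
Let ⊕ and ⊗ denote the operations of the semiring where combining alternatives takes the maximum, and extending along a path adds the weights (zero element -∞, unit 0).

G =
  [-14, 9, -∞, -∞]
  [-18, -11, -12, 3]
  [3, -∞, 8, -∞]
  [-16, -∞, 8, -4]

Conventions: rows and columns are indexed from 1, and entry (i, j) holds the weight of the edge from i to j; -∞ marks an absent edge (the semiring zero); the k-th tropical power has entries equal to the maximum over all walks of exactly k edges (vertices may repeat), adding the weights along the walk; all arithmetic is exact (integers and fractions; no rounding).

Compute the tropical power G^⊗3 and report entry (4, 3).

G^⊗2:
  [-9, -2, -3, 12]
  [-9, -9, 11, -1]
  [11, 12, 16, -∞]
  [11, -7, 16, -8]
G^⊗3:
  [0, 0, 20, 8]
  [14, 0, 19, -5]
  [19, 20, 24, 15]
  [19, 20, 24, -4]
Key observation: the optimum is the walk 4->3->3->3, with weight 8 + 8 + 8 = 24.
Optimal value attained by: walk 4->3->3->3.
Answer: (G^⊗3)[4][3] = 24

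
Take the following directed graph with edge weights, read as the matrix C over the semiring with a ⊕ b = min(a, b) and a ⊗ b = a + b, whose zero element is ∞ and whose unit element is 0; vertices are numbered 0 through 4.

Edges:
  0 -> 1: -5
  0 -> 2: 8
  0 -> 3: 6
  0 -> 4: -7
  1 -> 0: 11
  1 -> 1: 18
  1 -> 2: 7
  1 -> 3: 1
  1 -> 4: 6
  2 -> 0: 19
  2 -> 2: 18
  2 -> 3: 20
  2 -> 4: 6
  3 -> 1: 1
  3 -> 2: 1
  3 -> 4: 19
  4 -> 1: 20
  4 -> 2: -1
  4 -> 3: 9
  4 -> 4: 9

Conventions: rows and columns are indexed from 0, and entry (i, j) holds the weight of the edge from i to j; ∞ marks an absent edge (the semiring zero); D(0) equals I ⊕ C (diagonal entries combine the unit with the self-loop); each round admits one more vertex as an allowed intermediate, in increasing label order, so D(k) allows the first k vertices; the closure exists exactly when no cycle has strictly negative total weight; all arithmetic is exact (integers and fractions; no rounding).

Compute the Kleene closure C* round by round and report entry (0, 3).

D(0):
  [0, -5, 8, 6, -7]
  [11, 0, 7, 1, 6]
  [19, ∞, 0, 20, 6]
  [∞, 1, 1, 0, 19]
  [∞, 20, -1, 9, 0]
D(1):
  [0, -5, 8, 6, -7]
  [11, 0, 7, 1, 4]
  [19, 14, 0, 20, 6]
  [∞, 1, 1, 0, 19]
  [∞, 20, -1, 9, 0]
D(2):
  [0, -5, 2, -4, -7]
  [11, 0, 7, 1, 4]
  [19, 14, 0, 15, 6]
  [12, 1, 1, 0, 5]
  [31, 20, -1, 9, 0]
D(3):
  [0, -5, 2, -4, -7]
  [11, 0, 7, 1, 4]
  [19, 14, 0, 15, 6]
  [12, 1, 1, 0, 5]
  [18, 13, -1, 9, 0]
D(4):
  [0, -5, -3, -4, -7]
  [11, 0, 2, 1, 4]
  [19, 14, 0, 15, 6]
  [12, 1, 1, 0, 5]
  [18, 10, -1, 9, 0]
D(5):
  [0, -5, -8, -4, -7]
  [11, 0, 2, 1, 4]
  [19, 14, 0, 15, 6]
  [12, 1, 1, 0, 5]
  [18, 10, -1, 9, 0]
Answer: C*[0][3] = -4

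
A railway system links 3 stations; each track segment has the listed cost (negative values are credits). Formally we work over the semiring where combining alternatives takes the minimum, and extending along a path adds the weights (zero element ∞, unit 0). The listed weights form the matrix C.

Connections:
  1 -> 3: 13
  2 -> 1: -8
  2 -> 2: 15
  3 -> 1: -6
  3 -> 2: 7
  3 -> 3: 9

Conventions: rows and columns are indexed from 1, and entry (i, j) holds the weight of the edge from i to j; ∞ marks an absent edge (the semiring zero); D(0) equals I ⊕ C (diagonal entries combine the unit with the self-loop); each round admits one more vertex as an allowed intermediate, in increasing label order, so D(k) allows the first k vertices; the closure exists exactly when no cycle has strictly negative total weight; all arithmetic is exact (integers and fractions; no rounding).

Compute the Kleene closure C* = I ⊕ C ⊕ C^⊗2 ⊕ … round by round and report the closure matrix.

D(0):
  [0, ∞, 13]
  [-8, 0, ∞]
  [-6, 7, 0]
D(1):
  [0, ∞, 13]
  [-8, 0, 5]
  [-6, 7, 0]
D(2):
  [0, ∞, 13]
  [-8, 0, 5]
  [-6, 7, 0]
D(3):
  [0, 20, 13]
  [-8, 0, 5]
  [-6, 7, 0]
Answer: C* = [[0, 20, 13], [-8, 0, 5], [-6, 7, 0]]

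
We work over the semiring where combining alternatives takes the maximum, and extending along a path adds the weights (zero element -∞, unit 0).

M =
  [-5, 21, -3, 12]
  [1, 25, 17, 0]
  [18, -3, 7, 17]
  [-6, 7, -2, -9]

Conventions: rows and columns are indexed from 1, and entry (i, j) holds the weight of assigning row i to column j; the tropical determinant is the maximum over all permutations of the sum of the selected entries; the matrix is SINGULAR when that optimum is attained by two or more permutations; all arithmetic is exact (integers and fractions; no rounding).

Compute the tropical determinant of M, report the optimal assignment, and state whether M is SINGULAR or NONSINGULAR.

σ = (1, 2, 3, 4): (-5) + 25 + 7 + (-9) = 18
σ = (1, 2, 4, 3): (-5) + 25 + 17 + (-2) = 35
σ = (1, 3, 2, 4): (-5) + 17 + (-3) + (-9) = 0
σ = (1, 3, 4, 2): (-5) + 17 + 17 + 7 = 36
σ = (1, 4, 2, 3): (-5) + 0 + (-3) + (-2) = -10
σ = (1, 4, 3, 2): (-5) + 0 + 7 + 7 = 9
σ = (2, 1, 3, 4): 21 + 1 + 7 + (-9) = 20
σ = (2, 1, 4, 3): 21 + 1 + 17 + (-2) = 37
σ = (2, 3, 1, 4): 21 + 17 + 18 + (-9) = 47
σ = (2, 3, 4, 1): 21 + 17 + 17 + (-6) = 49
σ = (2, 4, 1, 3): 21 + 0 + 18 + (-2) = 37
σ = (2, 4, 3, 1): 21 + 0 + 7 + (-6) = 22
σ = (3, 1, 2, 4): (-3) + 1 + (-3) + (-9) = -14
σ = (3, 1, 4, 2): (-3) + 1 + 17 + 7 = 22
σ = (3, 2, 1, 4): (-3) + 25 + 18 + (-9) = 31
σ = (3, 2, 4, 1): (-3) + 25 + 17 + (-6) = 33
σ = (3, 4, 1, 2): (-3) + 0 + 18 + 7 = 22
σ = (3, 4, 2, 1): (-3) + 0 + (-3) + (-6) = -12
σ = (4, 1, 2, 3): 12 + 1 + (-3) + (-2) = 8
σ = (4, 1, 3, 2): 12 + 1 + 7 + 7 = 27
σ = (4, 2, 1, 3): 12 + 25 + 18 + (-2) = 53
σ = (4, 2, 3, 1): 12 + 25 + 7 + (-6) = 38
σ = (4, 3, 1, 2): 12 + 17 + 18 + 7 = 54
σ = (4, 3, 2, 1): 12 + 17 + (-3) + (-6) = 20
Optimal value attained by: σ = (4, 3, 1, 2).
Answer: det⊕(M) = 54; verdict: NONSINGULAR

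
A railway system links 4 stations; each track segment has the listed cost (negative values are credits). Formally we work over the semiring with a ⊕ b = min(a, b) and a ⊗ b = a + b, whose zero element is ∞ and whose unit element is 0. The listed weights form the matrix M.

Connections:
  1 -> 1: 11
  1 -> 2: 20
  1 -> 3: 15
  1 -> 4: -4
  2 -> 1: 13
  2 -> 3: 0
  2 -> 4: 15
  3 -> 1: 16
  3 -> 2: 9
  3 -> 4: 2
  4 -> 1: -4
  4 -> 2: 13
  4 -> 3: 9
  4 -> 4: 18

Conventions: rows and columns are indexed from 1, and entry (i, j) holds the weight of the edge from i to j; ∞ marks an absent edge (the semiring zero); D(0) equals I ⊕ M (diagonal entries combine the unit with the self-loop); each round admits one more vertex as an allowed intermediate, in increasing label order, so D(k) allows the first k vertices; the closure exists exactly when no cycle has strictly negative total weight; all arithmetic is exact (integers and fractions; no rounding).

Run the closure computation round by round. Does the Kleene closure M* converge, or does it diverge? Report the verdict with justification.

D(0):
  [0, 20, 15, -4]
  [13, 0, 0, 15]
  [16, 9, 0, 2]
  [-4, 13, 9, 0]
Detection: at round 1, diagonal entry (4, 4) turns strictly negative.
Key observation: the cycle 4->1->4 has total weight (-4) + (-4), which is strictly negative.
Answer: DIVERGES — negative cycle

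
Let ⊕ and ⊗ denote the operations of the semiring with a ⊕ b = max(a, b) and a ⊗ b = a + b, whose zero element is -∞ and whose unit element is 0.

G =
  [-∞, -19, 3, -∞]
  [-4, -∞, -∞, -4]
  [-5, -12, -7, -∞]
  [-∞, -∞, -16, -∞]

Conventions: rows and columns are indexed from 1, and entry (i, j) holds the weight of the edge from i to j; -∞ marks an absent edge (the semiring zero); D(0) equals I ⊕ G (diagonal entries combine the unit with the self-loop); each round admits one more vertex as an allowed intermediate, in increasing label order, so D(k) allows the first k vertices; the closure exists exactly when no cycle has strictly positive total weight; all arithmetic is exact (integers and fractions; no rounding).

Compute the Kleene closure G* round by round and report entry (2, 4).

D(0):
  [0, -19, 3, -∞]
  [-4, 0, -∞, -4]
  [-5, -12, 0, -∞]
  [-∞, -∞, -16, 0]
D(1):
  [0, -19, 3, -∞]
  [-4, 0, -1, -4]
  [-5, -12, 0, -∞]
  [-∞, -∞, -16, 0]
D(2):
  [0, -19, 3, -23]
  [-4, 0, -1, -4]
  [-5, -12, 0, -16]
  [-∞, -∞, -16, 0]
D(3):
  [0, -9, 3, -13]
  [-4, 0, -1, -4]
  [-5, -12, 0, -16]
  [-21, -28, -16, 0]
D(4):
  [0, -9, 3, -13]
  [-4, 0, -1, -4]
  [-5, -12, 0, -16]
  [-21, -28, -16, 0]
Answer: G*[2][4] = -4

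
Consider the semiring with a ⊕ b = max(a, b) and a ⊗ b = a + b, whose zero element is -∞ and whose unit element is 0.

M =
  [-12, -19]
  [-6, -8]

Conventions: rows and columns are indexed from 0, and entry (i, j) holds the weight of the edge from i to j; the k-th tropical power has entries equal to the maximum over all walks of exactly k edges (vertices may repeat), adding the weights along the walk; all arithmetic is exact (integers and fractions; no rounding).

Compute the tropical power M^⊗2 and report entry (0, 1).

M^⊗2:
  [-24, -27]
  [-14, -16]
Key observation: the optimum is the walk 0->1->1, with weight (-19) + (-8) = -27.
Optimal value attained by: walk 0->1->1.
Answer: (M^⊗2)[0][1] = -27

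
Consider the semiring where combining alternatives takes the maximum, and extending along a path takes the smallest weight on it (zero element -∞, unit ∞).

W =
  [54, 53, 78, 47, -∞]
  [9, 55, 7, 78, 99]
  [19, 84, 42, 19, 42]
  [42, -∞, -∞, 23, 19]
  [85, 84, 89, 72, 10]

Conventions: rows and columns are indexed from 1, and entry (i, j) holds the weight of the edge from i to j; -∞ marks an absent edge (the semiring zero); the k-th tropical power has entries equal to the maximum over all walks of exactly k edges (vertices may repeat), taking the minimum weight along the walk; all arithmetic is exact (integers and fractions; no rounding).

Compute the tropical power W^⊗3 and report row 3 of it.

W^⊗2:
  [54, 78, 54, 53, 53]
  [85, 84, 89, 72, 55]
  [42, 55, 42, 78, 84]
  [42, 42, 42, 42, 19]
  [54, 84, 78, 78, 84]
W^⊗3:
  [54, 55, 54, 78, 78]
  [55, 84, 78, 78, 84]
  [84, 84, 84, 72, 55]
  [42, 42, 42, 42, 42]
  [84, 84, 84, 78, 84]
Answer: row 3 of W^⊗3 = [84, 84, 84, 72, 55]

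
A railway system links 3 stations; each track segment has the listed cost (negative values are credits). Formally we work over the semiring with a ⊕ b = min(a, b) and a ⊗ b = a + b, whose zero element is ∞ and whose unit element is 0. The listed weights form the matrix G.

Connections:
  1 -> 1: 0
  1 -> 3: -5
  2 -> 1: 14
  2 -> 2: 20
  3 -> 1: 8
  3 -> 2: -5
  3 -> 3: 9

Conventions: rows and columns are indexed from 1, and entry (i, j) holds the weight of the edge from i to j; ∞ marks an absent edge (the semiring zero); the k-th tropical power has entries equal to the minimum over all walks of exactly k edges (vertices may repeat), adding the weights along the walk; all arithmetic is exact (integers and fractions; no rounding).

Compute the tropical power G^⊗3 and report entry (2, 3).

G^⊗2:
  [0, -10, -5]
  [14, 40, 9]
  [8, 4, 3]
G^⊗3:
  [0, -10, -5]
  [14, 4, 9]
  [8, -2, 3]
Key observation: the optimum is the walk 2->1->1->3, with weight 14 + 0 + (-5) = 9.
Optimal value attained by: walk 2->1->1->3.
Answer: (G^⊗3)[2][3] = 9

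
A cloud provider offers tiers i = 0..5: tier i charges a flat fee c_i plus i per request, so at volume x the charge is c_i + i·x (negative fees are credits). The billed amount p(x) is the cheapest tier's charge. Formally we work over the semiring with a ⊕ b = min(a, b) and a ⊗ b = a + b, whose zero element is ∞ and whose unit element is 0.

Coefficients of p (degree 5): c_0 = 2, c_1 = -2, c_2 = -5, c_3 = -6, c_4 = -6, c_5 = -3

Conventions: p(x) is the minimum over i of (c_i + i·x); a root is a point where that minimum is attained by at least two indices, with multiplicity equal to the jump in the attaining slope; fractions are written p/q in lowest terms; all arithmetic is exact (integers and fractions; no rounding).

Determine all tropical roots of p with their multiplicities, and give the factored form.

hull edge (i=0, c=2) to (i=1, c=-2): slope -4, span 1
hull edge (i=1, c=-2) to (i=2, c=-5): slope -3, span 1
hull edge (i=2, c=-5) to (i=3, c=-6): slope -1, span 1
hull edge (i=3, c=-6) to (i=4, c=-6): slope 0, span 1
hull edge (i=4, c=-6) to (i=5, c=-3): slope 3, span 1
Factored form: p(x) = -3 ⊗ (x ⊕ (-3)) ⊗ (x ⊕ 0) ⊗ (x ⊕ 1) ⊗ (x ⊕ 3) ⊗ (x ⊕ 4)
Answer: roots = -3 (mult 1), 0 (mult 1), 1 (mult 1), 3 (mult 1), 4 (mult 1)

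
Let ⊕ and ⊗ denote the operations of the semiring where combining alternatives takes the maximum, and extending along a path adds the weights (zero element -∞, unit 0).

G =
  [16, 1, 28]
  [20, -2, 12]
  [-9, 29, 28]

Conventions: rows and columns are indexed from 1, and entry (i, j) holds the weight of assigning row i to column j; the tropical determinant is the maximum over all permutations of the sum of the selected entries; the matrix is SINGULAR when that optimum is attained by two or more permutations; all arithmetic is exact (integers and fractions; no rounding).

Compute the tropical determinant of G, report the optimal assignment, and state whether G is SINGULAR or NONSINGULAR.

σ = (1, 2, 3): 16 + (-2) + 28 = 42
σ = (1, 3, 2): 16 + 12 + 29 = 57
σ = (2, 1, 3): 1 + 20 + 28 = 49
σ = (2, 3, 1): 1 + 12 + (-9) = 4
σ = (3, 1, 2): 28 + 20 + 29 = 77
σ = (3, 2, 1): 28 + (-2) + (-9) = 17
Optimal value attained by: σ = (3, 1, 2).
Answer: det⊕(G) = 77; verdict: NONSINGULAR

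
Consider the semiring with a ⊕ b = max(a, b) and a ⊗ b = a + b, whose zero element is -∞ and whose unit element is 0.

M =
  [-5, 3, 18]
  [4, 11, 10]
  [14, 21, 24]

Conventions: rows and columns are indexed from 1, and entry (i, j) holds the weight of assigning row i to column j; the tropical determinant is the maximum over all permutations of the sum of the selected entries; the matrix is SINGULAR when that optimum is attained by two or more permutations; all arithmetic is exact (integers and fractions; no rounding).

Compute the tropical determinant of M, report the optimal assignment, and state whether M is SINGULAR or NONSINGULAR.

σ = (1, 2, 3): (-5) + 11 + 24 = 30
σ = (1, 3, 2): (-5) + 10 + 21 = 26
σ = (2, 1, 3): 3 + 4 + 24 = 31
σ = (2, 3, 1): 3 + 10 + 14 = 27
σ = (3, 1, 2): 18 + 4 + 21 = 43
σ = (3, 2, 1): 18 + 11 + 14 = 43
Optimal value attained by: σ = (3, 1, 2).
Answer: det⊕(M) = 43; verdict: SINGULAR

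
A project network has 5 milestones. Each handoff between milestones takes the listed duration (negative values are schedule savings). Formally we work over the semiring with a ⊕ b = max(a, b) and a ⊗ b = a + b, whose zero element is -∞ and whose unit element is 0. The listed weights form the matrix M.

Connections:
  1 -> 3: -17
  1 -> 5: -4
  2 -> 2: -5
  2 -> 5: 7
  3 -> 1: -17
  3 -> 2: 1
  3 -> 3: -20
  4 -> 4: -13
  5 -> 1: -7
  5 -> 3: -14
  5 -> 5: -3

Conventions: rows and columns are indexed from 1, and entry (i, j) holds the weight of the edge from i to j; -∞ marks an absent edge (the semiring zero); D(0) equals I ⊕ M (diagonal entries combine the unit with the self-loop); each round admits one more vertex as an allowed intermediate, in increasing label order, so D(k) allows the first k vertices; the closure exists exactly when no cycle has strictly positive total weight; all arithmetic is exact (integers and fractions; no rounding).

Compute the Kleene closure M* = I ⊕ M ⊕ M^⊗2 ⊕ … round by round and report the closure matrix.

D(0):
  [0, -∞, -17, -∞, -4]
  [-∞, 0, -∞, -∞, 7]
  [-17, 1, 0, -∞, -∞]
  [-∞, -∞, -∞, 0, -∞]
  [-7, -∞, -14, -∞, 0]
D(1):
  [0, -∞, -17, -∞, -4]
  [-∞, 0, -∞, -∞, 7]
  [-17, 1, 0, -∞, -21]
  [-∞, -∞, -∞, 0, -∞]
  [-7, -∞, -14, -∞, 0]
D(2):
  [0, -∞, -17, -∞, -4]
  [-∞, 0, -∞, -∞, 7]
  [-17, 1, 0, -∞, 8]
  [-∞, -∞, -∞, 0, -∞]
  [-7, -∞, -14, -∞, 0]
D(3):
  [0, -16, -17, -∞, -4]
  [-∞, 0, -∞, -∞, 7]
  [-17, 1, 0, -∞, 8]
  [-∞, -∞, -∞, 0, -∞]
  [-7, -13, -14, -∞, 0]
D(4):
  [0, -16, -17, -∞, -4]
  [-∞, 0, -∞, -∞, 7]
  [-17, 1, 0, -∞, 8]
  [-∞, -∞, -∞, 0, -∞]
  [-7, -13, -14, -∞, 0]
D(5):
  [0, -16, -17, -∞, -4]
  [0, 0, -7, -∞, 7]
  [1, 1, 0, -∞, 8]
  [-∞, -∞, -∞, 0, -∞]
  [-7, -13, -14, -∞, 0]
Answer: M* = [[0, -16, -17, -∞, -4], [0, 0, -7, -∞, 7], [1, 1, 0, -∞, 8], [-∞, -∞, -∞, 0, -∞], [-7, -13, -14, -∞, 0]]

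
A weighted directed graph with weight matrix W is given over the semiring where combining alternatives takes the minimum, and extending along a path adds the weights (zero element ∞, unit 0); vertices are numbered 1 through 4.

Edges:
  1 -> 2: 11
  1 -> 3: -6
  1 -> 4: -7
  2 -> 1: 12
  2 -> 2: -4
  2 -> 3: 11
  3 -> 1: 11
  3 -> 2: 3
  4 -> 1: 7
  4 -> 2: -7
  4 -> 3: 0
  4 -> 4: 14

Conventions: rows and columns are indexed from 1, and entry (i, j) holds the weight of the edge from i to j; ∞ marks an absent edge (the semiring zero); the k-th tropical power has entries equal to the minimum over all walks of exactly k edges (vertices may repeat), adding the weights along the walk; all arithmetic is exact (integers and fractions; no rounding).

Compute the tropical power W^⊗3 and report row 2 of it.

W^⊗2:
  [0, -14, -7, 7]
  [8, -8, 6, 5]
  [15, -1, 5, 4]
  [5, -11, 1, 0]
W^⊗3:
  [-2, -18, -6, -7]
  [4, -12, 2, 1]
  [11, -5, 4, 8]
  [1, -15, -1, -2]
Answer: row 2 of W^⊗3 = [4, -12, 2, 1]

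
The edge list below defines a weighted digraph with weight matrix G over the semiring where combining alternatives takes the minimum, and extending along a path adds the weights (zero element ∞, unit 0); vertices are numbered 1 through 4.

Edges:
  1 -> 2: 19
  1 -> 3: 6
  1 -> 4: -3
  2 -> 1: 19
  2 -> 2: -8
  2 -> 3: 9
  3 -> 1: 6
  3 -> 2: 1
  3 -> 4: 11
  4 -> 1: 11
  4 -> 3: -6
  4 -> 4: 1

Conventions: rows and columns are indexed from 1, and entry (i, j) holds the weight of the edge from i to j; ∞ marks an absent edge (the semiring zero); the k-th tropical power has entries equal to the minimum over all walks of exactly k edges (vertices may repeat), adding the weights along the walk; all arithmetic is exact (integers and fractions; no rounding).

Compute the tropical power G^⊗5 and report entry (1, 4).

G^⊗2:
  [8, 7, -9, -2]
  [11, -16, 1, 16]
  [20, -7, 5, 3]
  [0, -5, -5, 2]
G^⊗3:
  [-3, -8, -8, -1]
  [3, -24, -7, 8]
  [11, -15, -3, 4]
  [1, -13, -4, -3]
G^⊗4:
  [-2, -16, -7, -6]
  [-5, -32, -15, 0]
  [3, -23, -6, 5]
  [2, -21, -9, -2]
G^⊗5:
  [-1, -24, -12, -5]
  [-13, -40, -23, -8]
  [-4, -31, -14, 0]
  [-3, -29, -12, -1]
Key observation: the optimum is the walk 1->4->3->1->4->4, with weight (-3) + (-6) + 6 + (-3) + 1 = -5.
Optimal value attained by: walk 1->4->3->1->4->4.
Answer: (G^⊗5)[1][4] = -5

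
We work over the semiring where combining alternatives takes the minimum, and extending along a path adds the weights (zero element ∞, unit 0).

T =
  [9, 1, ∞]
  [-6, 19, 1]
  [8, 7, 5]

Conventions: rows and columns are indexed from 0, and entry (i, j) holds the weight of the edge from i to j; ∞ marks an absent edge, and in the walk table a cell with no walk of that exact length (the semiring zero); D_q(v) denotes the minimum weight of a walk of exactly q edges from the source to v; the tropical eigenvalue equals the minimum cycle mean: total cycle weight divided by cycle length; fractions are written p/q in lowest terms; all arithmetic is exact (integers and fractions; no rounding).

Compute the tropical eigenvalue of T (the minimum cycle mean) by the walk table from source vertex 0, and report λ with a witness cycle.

q=0: [0, ∞, ∞]
q=1: [9, 1, ∞]
q=2: [-5, 10, 2]
q=3: [4, -4, 7]
Optimal cycle mean attained by: cycle 0->1->0, total 1 + (-6), length 2.
Answer: λ = -5/2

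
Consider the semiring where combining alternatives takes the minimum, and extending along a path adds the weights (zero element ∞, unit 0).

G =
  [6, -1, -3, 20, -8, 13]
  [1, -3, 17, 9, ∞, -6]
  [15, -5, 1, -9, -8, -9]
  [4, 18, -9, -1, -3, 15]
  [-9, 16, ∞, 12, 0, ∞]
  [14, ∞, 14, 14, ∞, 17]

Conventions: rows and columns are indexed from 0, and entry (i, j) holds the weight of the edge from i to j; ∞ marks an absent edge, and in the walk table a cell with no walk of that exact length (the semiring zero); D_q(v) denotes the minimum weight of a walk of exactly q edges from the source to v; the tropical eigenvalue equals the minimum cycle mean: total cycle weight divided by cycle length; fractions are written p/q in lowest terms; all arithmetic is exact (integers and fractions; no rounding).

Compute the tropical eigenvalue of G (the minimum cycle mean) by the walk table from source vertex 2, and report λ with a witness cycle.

q=0: [∞, ∞, 0, ∞, ∞, ∞]
q=1: [15, -5, 1, -9, -8, -9]
q=2: [-17, -8, -18, -10, -12, -11]
q=3: [-21, -23, -20, -27, -26, -27]
q=4: [-35, -26, -36, -29, -30, -29]
q=5: [-39, -41, -38, -45, -44, -45]
q=6: [-53, -44, -54, -47, -48, -47]
Optimal cycle mean attained by: cycle 2->3->2, total (-9) + (-9), length 2.
Answer: λ = -9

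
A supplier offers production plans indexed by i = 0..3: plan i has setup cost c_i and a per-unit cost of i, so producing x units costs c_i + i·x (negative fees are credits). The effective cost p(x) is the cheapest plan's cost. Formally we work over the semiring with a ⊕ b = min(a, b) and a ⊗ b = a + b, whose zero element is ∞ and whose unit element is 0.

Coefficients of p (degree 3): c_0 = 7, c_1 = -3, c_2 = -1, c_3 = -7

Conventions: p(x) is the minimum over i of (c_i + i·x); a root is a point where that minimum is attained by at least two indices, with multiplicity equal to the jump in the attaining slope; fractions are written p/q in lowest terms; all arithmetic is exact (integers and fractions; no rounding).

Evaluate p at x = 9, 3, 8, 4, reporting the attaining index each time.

p(9) = min(7+0·9=7, -3+1·9=6, -1+2·9=17, -7+3·9=20) = 6 (attained by i=1)
p(3) = min(7+0·3=7, -3+1·3=0, -1+2·3=5, -7+3·3=2) = 0 (attained by i=1)
p(8) = min(7+0·8=7, -3+1·8=5, -1+2·8=15, -7+3·8=17) = 5 (attained by i=1)
p(4) = min(7+0·4=7, -3+1·4=1, -1+2·4=7, -7+3·4=5) = 1 (attained by i=1)
Answer: p(9) = 6; p(3) = 0; p(8) = 5; p(4) = 1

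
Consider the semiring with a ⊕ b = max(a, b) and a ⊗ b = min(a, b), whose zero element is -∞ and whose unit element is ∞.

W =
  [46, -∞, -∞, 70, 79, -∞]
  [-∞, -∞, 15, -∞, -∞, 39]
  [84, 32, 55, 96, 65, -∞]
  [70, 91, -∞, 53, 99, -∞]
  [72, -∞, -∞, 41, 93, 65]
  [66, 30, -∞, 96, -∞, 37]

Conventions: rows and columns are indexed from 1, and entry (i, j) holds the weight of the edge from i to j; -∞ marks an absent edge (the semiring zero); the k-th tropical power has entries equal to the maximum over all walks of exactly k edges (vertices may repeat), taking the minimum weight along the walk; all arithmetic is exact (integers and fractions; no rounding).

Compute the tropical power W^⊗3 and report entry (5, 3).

W^⊗2:
  [72, 70, -∞, 53, 79, 65]
  [39, 30, 15, 39, 15, 37]
  [70, 91, 55, 70, 96, 65]
  [72, 53, 15, 70, 93, 65]
  [72, 41, -∞, 70, 93, 65]
  [70, 91, 15, 66, 96, 37]
W^⊗3:
  [72, 53, 15, 70, 79, 65]
  [39, 39, 15, 39, 39, 37]
  [72, 70, 55, 70, 93, 65]
  [72, 70, 15, 70, 93, 65]
  [72, 70, 15, 70, 93, 65]
  [72, 66, 15, 70, 93, 65]
Key observation: the optimum is the walk 5->4->2->3, with weight 41 min 91 min 15 = 15.
Optimal value attained by: walk 5->4->2->3.
Answer: (W^⊗3)[5][3] = 15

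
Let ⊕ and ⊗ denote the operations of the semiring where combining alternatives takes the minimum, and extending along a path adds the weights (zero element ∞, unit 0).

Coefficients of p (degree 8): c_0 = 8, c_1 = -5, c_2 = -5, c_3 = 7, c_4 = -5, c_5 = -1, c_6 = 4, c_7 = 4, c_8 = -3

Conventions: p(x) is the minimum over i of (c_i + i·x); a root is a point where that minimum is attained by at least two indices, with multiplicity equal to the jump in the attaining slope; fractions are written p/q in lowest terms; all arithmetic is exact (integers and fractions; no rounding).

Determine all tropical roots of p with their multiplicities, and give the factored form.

hull edge (i=0, c=8) to (i=1, c=-5): slope -13, span 1
hull edge (i=1, c=-5) to (i=4, c=-5): slope 0, span 3
hull edge (i=4, c=-5) to (i=8, c=-3): slope 1/2, span 4
Factored form: p(x) = -3 ⊗ (x ⊕ (-1/2)) ⊗ (x ⊕ (-1/2)) ⊗ (x ⊕ (-1/2)) ⊗ (x ⊕ (-1/2)) ⊗ (x ⊕ 0) ⊗ (x ⊕ 0) ⊗ (x ⊕ 0) ⊗ (x ⊕ 13)
Answer: roots = -1/2 (mult 4), 0 (mult 3), 13 (mult 1)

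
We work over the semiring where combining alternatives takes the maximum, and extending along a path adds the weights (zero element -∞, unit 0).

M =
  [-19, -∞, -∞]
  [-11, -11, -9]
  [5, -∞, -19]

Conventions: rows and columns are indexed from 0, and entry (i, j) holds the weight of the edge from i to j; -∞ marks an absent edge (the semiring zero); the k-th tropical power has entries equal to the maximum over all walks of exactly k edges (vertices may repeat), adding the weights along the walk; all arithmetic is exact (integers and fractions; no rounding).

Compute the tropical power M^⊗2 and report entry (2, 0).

M^⊗2:
  [-38, -∞, -∞]
  [-4, -22, -20]
  [-14, -∞, -38]
Key observation: the optimum is the walk 2->0->0, with weight 5 + (-19) = -14.
Optimal value attained by: walk 2->0->0.
Answer: (M^⊗2)[2][0] = -14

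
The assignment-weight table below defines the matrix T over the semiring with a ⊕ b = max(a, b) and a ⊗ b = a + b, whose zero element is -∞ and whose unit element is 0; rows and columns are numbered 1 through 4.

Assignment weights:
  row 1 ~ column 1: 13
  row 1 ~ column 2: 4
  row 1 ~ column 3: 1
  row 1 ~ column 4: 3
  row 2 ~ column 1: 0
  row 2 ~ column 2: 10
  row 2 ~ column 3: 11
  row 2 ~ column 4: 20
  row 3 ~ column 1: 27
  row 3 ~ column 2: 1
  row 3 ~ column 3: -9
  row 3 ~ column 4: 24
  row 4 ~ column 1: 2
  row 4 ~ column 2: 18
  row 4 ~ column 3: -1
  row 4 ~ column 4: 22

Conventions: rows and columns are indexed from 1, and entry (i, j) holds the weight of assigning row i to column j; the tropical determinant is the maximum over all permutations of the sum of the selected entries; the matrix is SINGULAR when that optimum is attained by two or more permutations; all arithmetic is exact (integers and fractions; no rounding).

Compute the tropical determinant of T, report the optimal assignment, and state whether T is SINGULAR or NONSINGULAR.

σ = (1, 2, 3, 4): 13 + 10 + (-9) + 22 = 36
σ = (1, 2, 4, 3): 13 + 10 + 24 + (-1) = 46
σ = (1, 3, 2, 4): 13 + 11 + 1 + 22 = 47
σ = (1, 3, 4, 2): 13 + 11 + 24 + 18 = 66
σ = (1, 4, 2, 3): 13 + 20 + 1 + (-1) = 33
σ = (1, 4, 3, 2): 13 + 20 + (-9) + 18 = 42
σ = (2, 1, 3, 4): 4 + 0 + (-9) + 22 = 17
σ = (2, 1, 4, 3): 4 + 0 + 24 + (-1) = 27
σ = (2, 3, 1, 4): 4 + 11 + 27 + 22 = 64
σ = (2, 3, 4, 1): 4 + 11 + 24 + 2 = 41
σ = (2, 4, 1, 3): 4 + 20 + 27 + (-1) = 50
σ = (2, 4, 3, 1): 4 + 20 + (-9) + 2 = 17
σ = (3, 1, 2, 4): 1 + 0 + 1 + 22 = 24
σ = (3, 1, 4, 2): 1 + 0 + 24 + 18 = 43
σ = (3, 2, 1, 4): 1 + 10 + 27 + 22 = 60
σ = (3, 2, 4, 1): 1 + 10 + 24 + 2 = 37
σ = (3, 4, 1, 2): 1 + 20 + 27 + 18 = 66
σ = (3, 4, 2, 1): 1 + 20 + 1 + 2 = 24
σ = (4, 1, 2, 3): 3 + 0 + 1 + (-1) = 3
σ = (4, 1, 3, 2): 3 + 0 + (-9) + 18 = 12
σ = (4, 2, 1, 3): 3 + 10 + 27 + (-1) = 39
σ = (4, 2, 3, 1): 3 + 10 + (-9) + 2 = 6
σ = (4, 3, 1, 2): 3 + 11 + 27 + 18 = 59
σ = (4, 3, 2, 1): 3 + 11 + 1 + 2 = 17
Optimal value attained by: σ = (1, 3, 4, 2).
Answer: det⊕(T) = 66; verdict: SINGULAR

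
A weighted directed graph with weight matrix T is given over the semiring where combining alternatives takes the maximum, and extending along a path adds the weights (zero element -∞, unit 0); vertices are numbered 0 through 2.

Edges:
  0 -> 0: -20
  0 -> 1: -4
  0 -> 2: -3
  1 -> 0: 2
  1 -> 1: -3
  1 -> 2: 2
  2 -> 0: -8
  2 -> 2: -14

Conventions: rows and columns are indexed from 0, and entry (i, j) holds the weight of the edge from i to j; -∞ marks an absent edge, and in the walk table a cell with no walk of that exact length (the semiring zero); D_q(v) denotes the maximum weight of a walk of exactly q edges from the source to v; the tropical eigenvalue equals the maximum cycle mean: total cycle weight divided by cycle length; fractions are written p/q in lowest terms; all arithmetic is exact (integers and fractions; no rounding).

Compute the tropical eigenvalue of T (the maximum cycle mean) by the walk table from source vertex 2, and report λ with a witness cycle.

q=0: [-∞, -∞, 0]
q=1: [-8, -∞, -14]
q=2: [-22, -12, -11]
q=3: [-10, -15, -10]
Optimal cycle mean attained by: cycle 0->1->0, total (-4) + 2, length 2.
Answer: λ = -1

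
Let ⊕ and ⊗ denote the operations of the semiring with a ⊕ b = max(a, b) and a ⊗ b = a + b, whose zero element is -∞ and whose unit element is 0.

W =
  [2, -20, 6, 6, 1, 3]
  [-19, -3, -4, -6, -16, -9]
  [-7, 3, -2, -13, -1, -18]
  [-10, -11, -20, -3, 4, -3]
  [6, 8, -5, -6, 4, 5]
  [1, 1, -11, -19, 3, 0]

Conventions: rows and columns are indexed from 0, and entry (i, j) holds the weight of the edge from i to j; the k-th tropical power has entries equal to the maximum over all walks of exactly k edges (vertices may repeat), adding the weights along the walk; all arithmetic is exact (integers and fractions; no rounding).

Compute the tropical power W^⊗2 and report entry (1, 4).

W^⊗2:
  [7, 9, 8, 8, 10, 6]
  [-8, -1, -6, -9, -2, -9]
  [5, 7, -1, -1, 3, 4]
  [10, 12, -1, -2, 8, 9]
  [10, 12, 12, 12, 8, 9]
  [9, 11, 7, 7, 7, 8]
Key observation: the optimum is the walk 1->3->4, with weight (-6) + 4 = -2.
Optimal value attained by: walk 1->3->4.
Answer: (W^⊗2)[1][4] = -2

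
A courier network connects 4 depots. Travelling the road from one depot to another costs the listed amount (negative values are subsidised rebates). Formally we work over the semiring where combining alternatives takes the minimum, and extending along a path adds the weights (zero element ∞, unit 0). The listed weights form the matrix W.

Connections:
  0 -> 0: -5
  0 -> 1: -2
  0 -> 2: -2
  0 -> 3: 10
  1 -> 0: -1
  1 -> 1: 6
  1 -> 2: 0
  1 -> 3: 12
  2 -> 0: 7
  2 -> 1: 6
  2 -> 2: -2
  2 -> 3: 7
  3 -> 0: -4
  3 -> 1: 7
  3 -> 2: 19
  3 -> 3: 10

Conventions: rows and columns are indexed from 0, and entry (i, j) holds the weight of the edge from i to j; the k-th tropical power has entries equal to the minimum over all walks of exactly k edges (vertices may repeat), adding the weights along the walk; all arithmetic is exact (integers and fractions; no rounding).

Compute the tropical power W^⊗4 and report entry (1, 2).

W^⊗2:
  [-10, -7, -7, 5]
  [-6, -3, -3, 7]
  [2, 4, -4, 5]
  [-9, -6, -6, 6]
W^⊗3:
  [-15, -12, -12, 0]
  [-11, -8, -8, 4]
  [-3, 0, -6, 3]
  [-14, -11, -11, 1]
W^⊗4:
  [-20, -17, -17, -5]
  [-16, -13, -13, -1]
  [-8, -5, -8, 1]
  [-19, -16, -16, -4]
Key observation: the optimum is the walk 1->0->0->0->2, with weight (-1) + (-5) + (-5) + (-2) = -13.
Optimal value attained by: walk 1->0->0->0->2.
Answer: (W^⊗4)[1][2] = -13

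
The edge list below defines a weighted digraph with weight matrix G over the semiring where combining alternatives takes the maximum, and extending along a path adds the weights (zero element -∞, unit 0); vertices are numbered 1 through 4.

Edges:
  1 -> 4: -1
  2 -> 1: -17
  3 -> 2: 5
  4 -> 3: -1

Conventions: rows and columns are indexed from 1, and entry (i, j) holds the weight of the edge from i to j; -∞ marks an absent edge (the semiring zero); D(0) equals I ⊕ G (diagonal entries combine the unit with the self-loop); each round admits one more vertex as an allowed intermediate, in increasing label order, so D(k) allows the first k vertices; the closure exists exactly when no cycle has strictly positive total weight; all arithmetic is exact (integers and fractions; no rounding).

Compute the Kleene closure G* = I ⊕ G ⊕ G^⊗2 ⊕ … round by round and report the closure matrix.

D(0):
  [0, -∞, -∞, -1]
  [-17, 0, -∞, -∞]
  [-∞, 5, 0, -∞]
  [-∞, -∞, -1, 0]
D(1):
  [0, -∞, -∞, -1]
  [-17, 0, -∞, -18]
  [-∞, 5, 0, -∞]
  [-∞, -∞, -1, 0]
D(2):
  [0, -∞, -∞, -1]
  [-17, 0, -∞, -18]
  [-12, 5, 0, -13]
  [-∞, -∞, -1, 0]
D(3):
  [0, -∞, -∞, -1]
  [-17, 0, -∞, -18]
  [-12, 5, 0, -13]
  [-13, 4, -1, 0]
D(4):
  [0, 3, -2, -1]
  [-17, 0, -19, -18]
  [-12, 5, 0, -13]
  [-13, 4, -1, 0]
Answer: G* = [[0, 3, -2, -1], [-17, 0, -19, -18], [-12, 5, 0, -13], [-13, 4, -1, 0]]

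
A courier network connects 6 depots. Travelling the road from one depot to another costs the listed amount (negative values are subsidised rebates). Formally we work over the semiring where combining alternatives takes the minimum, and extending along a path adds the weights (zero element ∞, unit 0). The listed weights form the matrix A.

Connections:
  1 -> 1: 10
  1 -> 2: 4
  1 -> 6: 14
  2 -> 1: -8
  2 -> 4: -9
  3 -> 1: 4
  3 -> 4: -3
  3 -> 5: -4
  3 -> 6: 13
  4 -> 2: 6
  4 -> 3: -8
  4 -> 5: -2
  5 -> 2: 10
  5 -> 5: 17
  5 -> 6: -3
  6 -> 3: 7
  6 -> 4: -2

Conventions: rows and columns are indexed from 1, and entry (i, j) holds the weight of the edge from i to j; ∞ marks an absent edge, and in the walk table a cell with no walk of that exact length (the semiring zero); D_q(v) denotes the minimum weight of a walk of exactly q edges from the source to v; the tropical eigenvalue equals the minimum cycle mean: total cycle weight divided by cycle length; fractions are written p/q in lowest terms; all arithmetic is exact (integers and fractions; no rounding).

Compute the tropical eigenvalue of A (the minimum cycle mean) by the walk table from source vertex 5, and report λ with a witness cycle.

q=0: [∞, ∞, ∞, ∞, 0, ∞]
q=1: [∞, 10, ∞, ∞, 17, -3]
q=2: [2, 27, 4, -5, 34, 14]
q=3: [8, 1, -13, 1, -7, 16]
q=4: [-9, 3, -7, -16, -17, -10]
q=5: [-5, -10, -24, -12, -18, -20]
q=6: [-20, -8, -20, -27, -28, -21]
Optimal cycle mean attained by: cycle 3->4->3, total (-3) + (-8), length 2.
Answer: λ = -11/2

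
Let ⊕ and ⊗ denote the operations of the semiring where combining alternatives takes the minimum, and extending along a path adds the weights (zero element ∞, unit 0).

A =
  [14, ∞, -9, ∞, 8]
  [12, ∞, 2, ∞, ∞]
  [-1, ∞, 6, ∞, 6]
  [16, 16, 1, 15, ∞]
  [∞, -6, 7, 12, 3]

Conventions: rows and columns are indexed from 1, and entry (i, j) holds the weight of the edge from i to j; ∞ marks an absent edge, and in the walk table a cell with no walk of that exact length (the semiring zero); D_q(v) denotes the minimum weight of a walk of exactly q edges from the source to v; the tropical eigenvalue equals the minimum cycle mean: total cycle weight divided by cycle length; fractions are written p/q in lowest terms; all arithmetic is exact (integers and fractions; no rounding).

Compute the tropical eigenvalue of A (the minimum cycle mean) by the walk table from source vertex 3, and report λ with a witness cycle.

q=0: [∞, ∞, 0, ∞, ∞]
q=1: [-1, ∞, 6, ∞, 6]
q=2: [5, 0, -10, 18, 7]
q=3: [-11, 1, -4, 19, -4]
q=4: [-5, -10, -20, 8, -3]
q=5: [-21, -9, -14, 9, -14]
Optimal cycle mean attained by: cycle 1->3->1, total (-9) + (-1), length 2.
Answer: λ = -5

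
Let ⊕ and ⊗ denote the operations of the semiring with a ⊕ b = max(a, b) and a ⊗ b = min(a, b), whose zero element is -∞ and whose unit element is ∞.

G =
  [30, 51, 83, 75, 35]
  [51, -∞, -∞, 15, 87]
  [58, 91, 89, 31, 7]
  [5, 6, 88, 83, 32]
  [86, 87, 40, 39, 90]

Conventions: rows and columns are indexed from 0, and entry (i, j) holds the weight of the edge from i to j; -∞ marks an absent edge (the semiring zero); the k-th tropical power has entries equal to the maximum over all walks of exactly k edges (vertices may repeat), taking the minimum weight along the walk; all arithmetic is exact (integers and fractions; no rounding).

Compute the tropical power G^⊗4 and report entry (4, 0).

G^⊗2:
  [58, 83, 83, 75, 51]
  [86, 87, 51, 51, 87]
  [58, 89, 89, 58, 87]
  [58, 88, 88, 83, 32]
  [86, 87, 83, 75, 90]
G^⊗3:
  [58, 83, 83, 75, 83]
  [86, 87, 83, 75, 87]
  [86, 89, 89, 58, 87]
  [58, 88, 88, 83, 87]
  [86, 87, 83, 75, 90]
G^⊗4:
  [83, 83, 83, 75, 83]
  [86, 87, 83, 75, 87]
  [86, 89, 89, 75, 87]
  [86, 88, 88, 83, 87]
  [86, 87, 83, 75, 90]
Key observation: the optimum is the walk 4->1->4->4->0, with weight 87 min 87 min 90 min 86 = 86.
Optimal value attained by: walk 4->1->4->4->0.
Answer: (G^⊗4)[4][0] = 86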